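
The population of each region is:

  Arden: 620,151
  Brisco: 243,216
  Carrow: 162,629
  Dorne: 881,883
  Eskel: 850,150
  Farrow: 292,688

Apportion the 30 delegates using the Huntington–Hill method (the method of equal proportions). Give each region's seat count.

With divisor 102061: modified quotas Arden 6.076, Brisco 2.383, Carrow 1.593, Dorne 8.641, Eskel 8.330, Farrow 2.868.
Geometric-mean thresholds: Arden √(6·7)=6.481, Brisco √(2·3)=2.449, Carrow √(1·2)=1.414, Dorne √(8·9)=8.485, Eskel √(8·9)=8.485, Farrow √(2·3)=2.449.
Each quota rounded against its threshold gives Arden 6, Brisco 2, Carrow 2, Dorne 9, Eskel 8, Farrow 3 (total 30).

Arden 6, Brisco 2, Carrow 2, Dorne 9, Eskel 8, Farrow 3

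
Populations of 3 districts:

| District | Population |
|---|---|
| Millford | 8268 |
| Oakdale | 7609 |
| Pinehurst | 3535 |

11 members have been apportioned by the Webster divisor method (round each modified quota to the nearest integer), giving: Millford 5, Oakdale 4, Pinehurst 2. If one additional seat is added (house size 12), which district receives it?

Oakdale

Priority for the next seat is population ÷ (current seats + 0.5).
Priorities: Millford 1503.273, Oakdale 1690.889, Pinehurst 1414.000.
Highest priority: Oakdale.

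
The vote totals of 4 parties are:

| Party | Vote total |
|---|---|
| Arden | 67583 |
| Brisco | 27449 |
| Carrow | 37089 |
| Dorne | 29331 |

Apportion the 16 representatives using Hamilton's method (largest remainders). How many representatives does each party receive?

Standard divisor: 161452 ÷ 16 ≈ 10090.75.
Standard quotas: Arden 6.6975, Brisco 2.7202, Carrow 3.6755, Dorne 2.9067.
Lower quotas: Arden 6, Brisco 2, Carrow 3, Dorne 2 (sum 13, leaving 3 seats).
Remainders in descending order: Dorne 0.9067, Brisco 0.7202, Arden 0.6975, Carrow 0.6755.
The surplus seats go to Dorne, Brisco, Arden.

Arden=7, Brisco=3, Carrow=3, Dorne=3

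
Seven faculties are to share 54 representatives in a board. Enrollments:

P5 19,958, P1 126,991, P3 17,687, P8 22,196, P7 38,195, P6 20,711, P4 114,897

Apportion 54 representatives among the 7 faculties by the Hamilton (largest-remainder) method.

P5=3; P1=19; P3=3; P8=3; P7=6; P6=3; P4=17

The standard divisor is 360635/54 ≈ 6678.426.
Standard quotas: P5 2.9884, P1 19.0151, P3 2.6484, P8 3.3235, P7 5.7192, P6 3.1012, P4 17.2042.
Lower quotas: P5 2, P1 19, P3 2, P8 3, P7 5, P6 3, P4 17 (sum 51, leaving 3 seats).
Remainders in descending order: P5 0.9884, P7 0.7192, P3 0.6484, P8 0.3235, P4 0.2042, P6 0.1012, P1 0.0151.
The surplus seats go to P5, P7, P3.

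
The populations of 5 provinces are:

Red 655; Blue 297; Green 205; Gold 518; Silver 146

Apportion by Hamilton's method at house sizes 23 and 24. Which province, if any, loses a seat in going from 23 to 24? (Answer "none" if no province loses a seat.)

At 23 seats: Red 8, Blue 4, Green 3, Gold 6, Silver 2.
At 24 seats: Red 8, Blue 4, Green 3, Gold 7, Silver 2.
No province's allocation decreased.

none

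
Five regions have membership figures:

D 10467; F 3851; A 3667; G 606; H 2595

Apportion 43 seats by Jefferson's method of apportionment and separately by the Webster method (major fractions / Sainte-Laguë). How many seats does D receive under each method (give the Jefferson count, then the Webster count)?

Jefferson: D 22, F 8, A 7, G 1, H 5.
Webster: D 21, F 8, A 8, G 1, H 5.
D gets 22 under Jefferson and 21 under Webster.

22 and 21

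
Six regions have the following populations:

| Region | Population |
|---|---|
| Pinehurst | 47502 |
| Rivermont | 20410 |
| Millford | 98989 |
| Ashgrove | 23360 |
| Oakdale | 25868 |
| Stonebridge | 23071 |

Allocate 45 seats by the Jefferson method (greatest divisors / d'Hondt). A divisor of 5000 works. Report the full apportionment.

Pinehurst=9, Rivermont=4, Millford=19, Ashgrove=4, Oakdale=5, Stonebridge=4

With modified divisor 5000: modified quotas Pinehurst 9.500, Rivermont 4.082, Millford 19.798, Ashgrove 4.672, Oakdale 5.174, Stonebridge 4.614.
Rounding down: Pinehurst 9, Rivermont 4, Millford 19, Ashgrove 4, Oakdale 5, Stonebridge 4 (total 45).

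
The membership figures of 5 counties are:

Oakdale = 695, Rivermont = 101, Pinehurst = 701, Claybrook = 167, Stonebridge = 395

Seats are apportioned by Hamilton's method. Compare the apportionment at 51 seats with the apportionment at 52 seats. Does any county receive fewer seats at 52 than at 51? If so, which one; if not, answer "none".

At 51 seats: Oakdale 17, Rivermont 3, Pinehurst 17, Claybrook 4, Stonebridge 10.
At 52 seats: Oakdale 18, Rivermont 2, Pinehurst 18, Claybrook 4, Stonebridge 10.
Rivermont drops from 3 to 2.

Rivermont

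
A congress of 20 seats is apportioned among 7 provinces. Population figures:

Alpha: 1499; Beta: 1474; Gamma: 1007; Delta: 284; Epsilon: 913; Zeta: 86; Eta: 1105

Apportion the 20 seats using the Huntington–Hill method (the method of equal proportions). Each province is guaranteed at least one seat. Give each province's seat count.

Alpha 5, Beta 4, Gamma 3, Delta 1, Epsilon 3, Zeta 1, Eta 3

With divisor 332: modified quotas Alpha 4.515, Beta 4.440, Gamma 3.033, Delta 0.855, Epsilon 2.750, Zeta 0.259, Eta 3.328.
Geometric-mean thresholds: Alpha √(4·5)=4.472, Beta √(4·5)=4.472, Gamma √(3·4)=3.464, Delta (min 1), Epsilon √(2·3)=2.449, Zeta (min 1), Eta √(3·4)=3.464.
Each quota rounded against its threshold gives Alpha 5, Beta 4, Gamma 3, Delta 1, Epsilon 3, Zeta 1, Eta 3 (total 20).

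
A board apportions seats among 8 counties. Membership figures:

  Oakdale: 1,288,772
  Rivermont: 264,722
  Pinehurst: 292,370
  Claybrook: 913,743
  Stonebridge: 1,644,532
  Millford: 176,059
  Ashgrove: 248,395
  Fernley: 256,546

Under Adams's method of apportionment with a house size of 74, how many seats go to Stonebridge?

23

Standard divisor 5085139/74 ≈ 68718.095; standard quotas: Oakdale 18.754, Rivermont 3.852, Pinehurst 4.255, Claybrook 13.297, Stonebridge 23.932, Millford 2.562, Ashgrove 3.615, Fernley 3.733.
Rounding up gives 19, 4, 5, 14, 24, 3, 4, 4 = 77 seats, so the divisor must be adjusted.
With modified divisor 72300: modified quotas Oakdale 17.825, Rivermont 3.661, Pinehurst 4.044, Claybrook 12.638, Stonebridge 22.746, Millford 2.435, Ashgrove 3.436, Fernley 3.548.
Rounding up: Oakdale 18, Rivermont 4, Pinehurst 5, Claybrook 13, Stonebridge 23, Millford 3, Ashgrove 4, Fernley 4 (total 74).
Stonebridge receives 23.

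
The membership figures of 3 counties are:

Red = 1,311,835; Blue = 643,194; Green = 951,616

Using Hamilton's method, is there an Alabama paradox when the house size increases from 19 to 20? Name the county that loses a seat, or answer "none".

At 19 seats: Red 9, Blue 4, Green 6.
At 20 seats: Red 9, Blue 4, Green 7.
No county's allocation decreased.

none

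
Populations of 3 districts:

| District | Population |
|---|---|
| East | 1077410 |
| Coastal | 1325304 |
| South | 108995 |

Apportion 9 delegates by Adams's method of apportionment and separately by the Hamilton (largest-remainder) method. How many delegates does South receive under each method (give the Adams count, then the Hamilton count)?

Adams: East 4, Coastal 4, South 1.
Hamilton: East 4, Coastal 5, South 0.
South gets 1 under Adams and 0 under Hamilton.

1 and 0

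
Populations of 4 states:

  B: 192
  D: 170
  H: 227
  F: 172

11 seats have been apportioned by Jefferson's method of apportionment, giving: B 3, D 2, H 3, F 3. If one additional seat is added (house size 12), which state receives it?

Priority for the next seat is population ÷ (current seats + 1).
Priorities: B 48.000, D 56.667, H 56.750, F 43.000.
Highest priority: H.

H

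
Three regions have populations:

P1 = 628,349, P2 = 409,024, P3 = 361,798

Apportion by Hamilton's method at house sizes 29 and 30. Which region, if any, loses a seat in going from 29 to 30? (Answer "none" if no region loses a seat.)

At 29 seats: P1 13, P2 8, P3 8.
At 30 seats: P1 13, P2 9, P3 8.
No region's allocation decreased.

none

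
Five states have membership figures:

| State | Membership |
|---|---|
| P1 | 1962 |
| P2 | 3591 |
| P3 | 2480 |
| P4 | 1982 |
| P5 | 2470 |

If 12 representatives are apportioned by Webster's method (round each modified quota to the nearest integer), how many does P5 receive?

Standard divisor 12485/12 ≈ 1040.417; standard quotas: P1 1.886, P2 3.452, P3 2.384, P4 1.905, P5 2.374.
Rounding to the nearest integer gives 2, 3, 2, 2, 2 = 11 seats, so the divisor must be adjusted.
With modified divisor 1000: modified quotas P1 1.962, P2 3.591, P3 2.480, P4 1.982, P5 2.470.
Rounding to the nearest integer: P1 2, P2 4, P3 2, P4 2, P5 2 (total 12).
P5 receives 2.

2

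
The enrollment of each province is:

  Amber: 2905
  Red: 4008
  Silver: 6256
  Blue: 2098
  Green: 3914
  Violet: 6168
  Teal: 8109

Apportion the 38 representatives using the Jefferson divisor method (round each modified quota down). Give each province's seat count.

Standard divisor 33458/38 ≈ 880.474; standard quotas: Amber 3.299, Red 4.552, Silver 7.105, Blue 2.383, Green 4.445, Violet 7.005, Teal 9.210.
Rounding down gives 3, 4, 7, 2, 4, 7, 9 = 36 seats, so the divisor must be adjusted.
With modified divisor 790: modified quotas Amber 3.677, Red 5.073, Silver 7.919, Blue 2.656, Green 4.954, Violet 7.808, Teal 10.265.
Rounding down: Amber 3, Red 5, Silver 7, Blue 2, Green 4, Violet 7, Teal 10 (total 38).

Amber=3, Red=5, Silver=7, Blue=2, Green=4, Violet=7, Teal=10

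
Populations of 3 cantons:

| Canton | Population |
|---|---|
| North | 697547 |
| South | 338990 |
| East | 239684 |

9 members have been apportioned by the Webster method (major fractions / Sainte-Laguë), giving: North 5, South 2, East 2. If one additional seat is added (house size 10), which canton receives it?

South

Priority for the next seat is population ÷ (current seats + 0.5).
Priorities: North 126826.727, South 135596.000, East 95873.600.
Highest priority: South.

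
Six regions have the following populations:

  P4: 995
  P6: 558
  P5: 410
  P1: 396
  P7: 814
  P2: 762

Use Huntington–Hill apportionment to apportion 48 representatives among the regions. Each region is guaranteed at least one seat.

With divisor 83: modified quotas P4 11.988, P6 6.723, P5 4.940, P1 4.771, P7 9.807, P2 9.181.
Geometric-mean thresholds: P4 √(11·12)=11.489, P6 √(6·7)=6.481, P5 √(4·5)=4.472, P1 √(4·5)=4.472, P7 √(9·10)=9.487, P2 √(9·10)=9.487.
Each quota rounded against its threshold gives P4 12, P6 7, P5 5, P1 5, P7 10, P2 9 (total 48).

P4: 12; P6: 7; P5: 5; P1: 5; P7: 10; P2: 9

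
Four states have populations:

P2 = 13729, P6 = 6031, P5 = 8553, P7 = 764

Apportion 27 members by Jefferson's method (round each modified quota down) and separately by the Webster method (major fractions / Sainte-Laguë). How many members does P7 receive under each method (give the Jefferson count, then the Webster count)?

0 and 1

Jefferson: P2 13, P6 6, P5 8, P7 0.
Webster: P2 13, P6 5, P5 8, P7 1.
P7 gets 0 under Jefferson and 1 under Webster.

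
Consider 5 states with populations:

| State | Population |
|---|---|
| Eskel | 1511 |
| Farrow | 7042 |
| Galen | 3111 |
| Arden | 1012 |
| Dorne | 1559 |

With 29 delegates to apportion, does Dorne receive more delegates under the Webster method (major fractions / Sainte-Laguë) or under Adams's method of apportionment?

Webster: Eskel 3, Farrow 15, Galen 6, Arden 2, Dorne 3.
Adams: Eskel 3, Farrow 14, Galen 6, Arden 2, Dorne 4.
Dorne gets 3 under Webster and 4 under Adams.

Adams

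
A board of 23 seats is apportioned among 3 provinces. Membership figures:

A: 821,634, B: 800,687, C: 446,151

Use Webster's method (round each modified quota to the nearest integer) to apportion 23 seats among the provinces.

A: 9, B: 9, C: 5

Standard divisor 2068472/23 ≈ 89933.565; standard quotas: A 9.136, B 8.903, C 4.961.
Rounding to the nearest integer gives A 9, B 9, C 5 — total 23, matching the house size, so no adjustment is needed.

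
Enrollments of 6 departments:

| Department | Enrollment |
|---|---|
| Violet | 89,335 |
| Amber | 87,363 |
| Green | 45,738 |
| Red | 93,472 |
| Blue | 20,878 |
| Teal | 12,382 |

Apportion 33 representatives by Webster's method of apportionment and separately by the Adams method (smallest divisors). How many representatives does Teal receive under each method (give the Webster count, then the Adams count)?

Webster: Violet 9, Amber 8, Green 4, Red 9, Blue 2, Teal 1.
Adams: Violet 8, Amber 8, Green 4, Red 9, Blue 2, Teal 2.
Teal gets 1 under Webster and 2 under Adams.

1 and 2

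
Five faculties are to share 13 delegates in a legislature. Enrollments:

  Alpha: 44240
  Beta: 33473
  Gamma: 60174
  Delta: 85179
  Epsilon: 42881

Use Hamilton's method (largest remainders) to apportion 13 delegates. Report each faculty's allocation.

Alpha=2; Beta=2; Gamma=3; Delta=4; Epsilon=2

Standard divisor: 265947 ÷ 13 ≈ 20457.462.
Standard quotas: Alpha 2.1625, Beta 1.6362, Gamma 2.9414, Delta 4.1637, Epsilon 2.0961.
Lower quotas: Alpha 2, Beta 1, Gamma 2, Delta 4, Epsilon 2 (sum 11, leaving 2 seats).
Remainders in descending order: Gamma 0.9414, Beta 0.6362, Delta 0.1637, Alpha 0.1625, Epsilon 0.0961.
The surplus seats go to Gamma, Beta.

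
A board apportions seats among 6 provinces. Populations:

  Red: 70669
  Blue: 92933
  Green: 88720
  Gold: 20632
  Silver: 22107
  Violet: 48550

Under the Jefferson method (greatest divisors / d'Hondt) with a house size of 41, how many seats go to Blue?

Standard divisor 343611/41 ≈ 8380.756; standard quotas: Red 8.432, Blue 11.089, Green 10.586, Gold 2.462, Silver 2.638, Violet 5.793.
Rounding down gives 8, 11, 10, 2, 2, 5 = 38 seats, so the divisor must be adjusted.
With modified divisor 7800: modified quotas Red 9.060, Blue 11.914, Green 11.374, Gold 2.645, Silver 2.834, Violet 6.224.
Rounding down: Red 9, Blue 11, Green 11, Gold 2, Silver 2, Violet 6 (total 41).
Blue receives 11.

11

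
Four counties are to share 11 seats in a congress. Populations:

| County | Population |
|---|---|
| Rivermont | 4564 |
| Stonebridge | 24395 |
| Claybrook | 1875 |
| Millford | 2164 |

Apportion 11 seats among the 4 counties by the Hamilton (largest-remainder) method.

Rivermont 1; Stonebridge 8; Claybrook 1; Millford 1

Total 32998; standard divisor 32998/11 ≈ 2999.818.
Standard quotas: Rivermont 1.5214, Stonebridge 8.1322, Claybrook 0.6250, Millford 0.7214.
Lower quotas: Rivermont 1, Stonebridge 8, Claybrook 0, Millford 0 (sum 9, leaving 2 seats).
Remainders in descending order: Millford 0.7214, Claybrook 0.6250, Rivermont 0.5214, Stonebridge 0.1322.
The surplus seats go to Millford, Claybrook.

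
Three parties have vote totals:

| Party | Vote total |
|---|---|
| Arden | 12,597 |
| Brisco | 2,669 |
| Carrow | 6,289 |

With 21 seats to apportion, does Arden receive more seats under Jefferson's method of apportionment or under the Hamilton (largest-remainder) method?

Jefferson: Arden 13, Brisco 2, Carrow 6.
Hamilton: Arden 12, Brisco 3, Carrow 6.
Arden gets 13 under Jefferson and 12 under Hamilton.

Jefferson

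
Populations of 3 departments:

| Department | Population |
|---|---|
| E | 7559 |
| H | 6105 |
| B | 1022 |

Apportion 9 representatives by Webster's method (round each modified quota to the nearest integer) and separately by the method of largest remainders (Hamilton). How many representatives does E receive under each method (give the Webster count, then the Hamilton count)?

Webster: E 4, H 4, B 1.
Hamilton: E 5, H 4, B 0.
E gets 4 under Webster and 5 under Hamilton.

4 and 5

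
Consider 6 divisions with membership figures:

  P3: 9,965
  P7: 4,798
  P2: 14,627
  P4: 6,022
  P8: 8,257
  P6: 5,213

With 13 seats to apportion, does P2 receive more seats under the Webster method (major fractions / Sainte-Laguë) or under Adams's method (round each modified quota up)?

Webster

Webster: P3 3, P7 1, P2 4, P4 2, P8 2, P6 1.
Adams: P3 3, P7 1, P2 3, P4 2, P8 2, P6 2.
P2 gets 4 under Webster and 3 under Adams.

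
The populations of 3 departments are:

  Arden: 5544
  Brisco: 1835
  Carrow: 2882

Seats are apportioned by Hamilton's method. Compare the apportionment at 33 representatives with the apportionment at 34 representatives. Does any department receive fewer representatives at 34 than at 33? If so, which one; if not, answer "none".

At 33 seats: Arden 18, Brisco 6, Carrow 9.
At 34 seats: Arden 18, Brisco 6, Carrow 10.
No department's allocation decreased.

none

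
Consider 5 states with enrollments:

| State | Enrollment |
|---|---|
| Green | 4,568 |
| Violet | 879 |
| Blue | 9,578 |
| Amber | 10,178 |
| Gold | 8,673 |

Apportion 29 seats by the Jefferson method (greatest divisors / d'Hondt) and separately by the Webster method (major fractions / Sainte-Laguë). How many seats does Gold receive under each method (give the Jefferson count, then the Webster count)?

Jefferson: Green 4, Violet 0, Blue 8, Amber 9, Gold 8.
Webster: Green 4, Violet 1, Blue 8, Amber 9, Gold 7.
Gold gets 8 under Jefferson and 7 under Webster.

8 and 7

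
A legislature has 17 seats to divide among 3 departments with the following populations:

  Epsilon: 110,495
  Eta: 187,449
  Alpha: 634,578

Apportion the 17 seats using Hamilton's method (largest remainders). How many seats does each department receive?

Epsilon 2, Eta 3, Alpha 12

Total 932522; standard divisor 932522/17 ≈ 54854.235.
Standard quotas: Epsilon 2.0143, Eta 3.4172, Alpha 11.5684.
Lower quotas: Epsilon 2, Eta 3, Alpha 11 (sum 16, leaving 1 seat).
Remainders in descending order: Alpha 0.5684, Eta 0.4172, Epsilon 0.0143.
Largest remainder: Alpha receives the extra seat.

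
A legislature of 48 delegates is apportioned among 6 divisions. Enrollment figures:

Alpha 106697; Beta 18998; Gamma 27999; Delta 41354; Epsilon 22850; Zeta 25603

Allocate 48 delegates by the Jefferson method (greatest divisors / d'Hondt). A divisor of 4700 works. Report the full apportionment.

With modified divisor 4700: modified quotas Alpha 22.701, Beta 4.042, Gamma 5.957, Delta 8.799, Epsilon 4.862, Zeta 5.447.
Rounding down: Alpha 22, Beta 4, Gamma 5, Delta 8, Epsilon 4, Zeta 5 (total 48).

Alpha 22, Beta 4, Gamma 5, Delta 8, Epsilon 4, Zeta 5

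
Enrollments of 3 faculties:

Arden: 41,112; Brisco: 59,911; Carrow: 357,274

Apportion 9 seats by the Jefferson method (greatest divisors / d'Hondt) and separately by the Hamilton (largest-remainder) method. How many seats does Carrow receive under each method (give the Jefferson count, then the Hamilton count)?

Jefferson: Arden 0, Brisco 1, Carrow 8.
Hamilton: Arden 1, Brisco 1, Carrow 7.
Carrow gets 8 under Jefferson and 7 under Hamilton.

8 and 7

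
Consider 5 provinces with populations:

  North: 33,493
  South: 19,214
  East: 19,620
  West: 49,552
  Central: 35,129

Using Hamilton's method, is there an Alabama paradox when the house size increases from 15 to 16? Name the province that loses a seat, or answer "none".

none

At 15 seats: North 3, South 2, East 2, West 5, Central 3.
At 16 seats: North 3, South 2, East 2, West 5, Central 4.
No province's allocation decreased.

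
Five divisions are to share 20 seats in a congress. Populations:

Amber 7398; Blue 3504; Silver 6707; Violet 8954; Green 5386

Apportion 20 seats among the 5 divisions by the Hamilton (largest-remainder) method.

Amber 5; Blue 2; Silver 4; Violet 6; Green 3

Total 31949; standard divisor 31949/20 ≈ 1597.45.
Standard quotas: Amber 4.6311, Blue 2.1935, Silver 4.1986, Violet 5.6052, Green 3.3716.
Lower quotas: Amber 4, Blue 2, Silver 4, Violet 5, Green 3 (sum 18, leaving 2 seats).
Remainders in descending order: Amber 0.6311, Violet 0.6052, Green 0.3716, Silver 0.1986, Blue 0.1935.
Largest remainders: Amber, Violet receive the extra seats.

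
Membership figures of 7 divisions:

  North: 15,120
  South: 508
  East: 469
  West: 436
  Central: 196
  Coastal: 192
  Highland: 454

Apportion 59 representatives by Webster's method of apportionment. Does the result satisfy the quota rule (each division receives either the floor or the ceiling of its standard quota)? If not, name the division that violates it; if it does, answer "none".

North

Standard quotas: North 51.343, South 1.725, East 1.593, West 1.481, Central 0.666, Coastal 0.652, Highland 1.542.
Webster allocation: North 50, South 2, East 2, West 1, Central 1, Coastal 1, Highland 2.
North has quota 51.343 (lower 51, upper 52) but receives 50 — outside the quota interval.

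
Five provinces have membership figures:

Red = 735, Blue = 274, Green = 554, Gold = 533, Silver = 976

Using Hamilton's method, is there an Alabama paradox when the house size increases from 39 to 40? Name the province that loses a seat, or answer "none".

Blue

At 39 seats: Red 9, Blue 4, Green 7, Gold 7, Silver 12.
At 40 seats: Red 10, Blue 3, Green 7, Gold 7, Silver 13.
Blue drops from 4 to 3.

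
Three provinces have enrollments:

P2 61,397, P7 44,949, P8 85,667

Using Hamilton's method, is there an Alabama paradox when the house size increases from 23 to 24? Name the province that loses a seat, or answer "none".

At 23 seats: P2 7, P7 6, P8 10.
At 24 seats: P2 8, P7 5, P8 11.
P7 drops from 6 to 5.

P7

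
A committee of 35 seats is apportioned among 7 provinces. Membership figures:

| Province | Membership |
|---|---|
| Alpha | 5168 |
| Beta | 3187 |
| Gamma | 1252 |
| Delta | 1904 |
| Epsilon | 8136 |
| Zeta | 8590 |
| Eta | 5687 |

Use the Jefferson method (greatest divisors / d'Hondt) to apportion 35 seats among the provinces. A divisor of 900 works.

Alpha=5, Beta=3, Gamma=1, Delta=2, Epsilon=9, Zeta=9, Eta=6

With modified divisor 900: modified quotas Alpha 5.742, Beta 3.541, Gamma 1.391, Delta 2.116, Epsilon 9.040, Zeta 9.544, Eta 6.319.
Rounding down: Alpha 5, Beta 3, Gamma 1, Delta 2, Epsilon 9, Zeta 9, Eta 6 (total 35).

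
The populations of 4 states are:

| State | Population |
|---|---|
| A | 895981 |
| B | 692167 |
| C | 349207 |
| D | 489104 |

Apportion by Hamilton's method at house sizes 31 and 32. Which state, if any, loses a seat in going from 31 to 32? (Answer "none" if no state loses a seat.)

none

At 31 seats: A 11, B 9, C 5, D 6.
At 32 seats: A 12, B 9, C 5, D 6.
No state's allocation decreased.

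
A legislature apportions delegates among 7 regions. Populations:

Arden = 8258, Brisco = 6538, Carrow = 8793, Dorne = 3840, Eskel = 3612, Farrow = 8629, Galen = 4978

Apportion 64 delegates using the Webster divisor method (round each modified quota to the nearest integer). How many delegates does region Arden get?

12

Standard divisor 44648/64 ≈ 697.625; standard quotas: Arden 11.837, Brisco 9.372, Carrow 12.604, Dorne 5.504, Eskel 5.178, Farrow 12.369, Galen 7.136.
Rounding to the nearest integer gives Arden 12, Brisco 9, Carrow 13, Dorne 6, Eskel 5, Farrow 12, Galen 7 — total 64, matching the house size, so no adjustment is needed.
Arden receives 12.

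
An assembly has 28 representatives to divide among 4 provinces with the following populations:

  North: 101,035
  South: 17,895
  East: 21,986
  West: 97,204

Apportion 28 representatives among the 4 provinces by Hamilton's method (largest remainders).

The standard divisor is 238120/28 ≈ 8504.286.
Standard quotas: North 11.8805, South 2.1042, East 2.5853, West 11.4300.
Lower quotas: North 11, South 2, East 2, West 11 (sum 26, leaving 2 seats).
Remainders in descending order: North 0.8805, East 0.5853, West 0.4300, South 0.1042.
Largest remainders: North, East receive the extra seats.

North: 12, South: 2, East: 3, West: 11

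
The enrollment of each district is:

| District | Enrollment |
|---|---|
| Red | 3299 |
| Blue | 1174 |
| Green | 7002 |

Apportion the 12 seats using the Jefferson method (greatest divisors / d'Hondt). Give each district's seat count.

Red=3; Blue=1; Green=8

Standard divisor 11475/12 ≈ 956.25; standard quotas: Red 3.450, Blue 1.228, Green 7.322.
Rounding down gives 3, 1, 7 = 11 seats, so the divisor must be adjusted.
With modified divisor 850: modified quotas Red 3.881, Blue 1.381, Green 8.238.
Rounding down: Red 3, Blue 1, Green 8 (total 12).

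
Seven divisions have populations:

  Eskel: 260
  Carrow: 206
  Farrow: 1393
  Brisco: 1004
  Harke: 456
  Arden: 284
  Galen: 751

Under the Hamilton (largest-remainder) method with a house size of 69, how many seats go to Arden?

5

The standard divisor is 4354/69 ≈ 63.101.
Standard quotas: Eskel 4.120, Carrow 3.265, Farrow 22.076, Brisco 15.911, Harke 7.226, Arden 4.501, Galen 11.901.
Lower quotas: Eskel 4, Carrow 3, Farrow 22, Brisco 15, Harke 7, Arden 4, Galen 11 (sum 66, leaving 3 seats).
Remainders in descending order: Brisco 0.911, Galen 0.901, Arden 0.501, Carrow 0.265, Harke 0.226, Eskel 0.120, Farrow 0.076.
The surplus seats go to Brisco, Galen, Arden.
Arden receives 5.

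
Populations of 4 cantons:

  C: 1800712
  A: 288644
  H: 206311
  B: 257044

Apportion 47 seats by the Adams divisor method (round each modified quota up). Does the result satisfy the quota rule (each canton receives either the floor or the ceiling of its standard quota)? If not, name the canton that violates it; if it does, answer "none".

C

Standard quotas: C 33.154, A 5.314, H 3.799, B 4.733.
Adams allocation: C 32, A 6, H 4, B 5.
C has quota 33.154 (lower 33, upper 34) but receives 32 — outside the quota interval.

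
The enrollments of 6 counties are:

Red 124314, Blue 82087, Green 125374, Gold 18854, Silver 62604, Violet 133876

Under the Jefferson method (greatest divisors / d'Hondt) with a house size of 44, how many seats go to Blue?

7

Standard divisor 547109/44 ≈ 12434.295; standard quotas: Red 9.998, Blue 6.602, Green 10.083, Gold 1.516, Silver 5.035, Violet 10.767.
Rounding down gives 9, 6, 10, 1, 5, 10 = 41 seats, so the divisor must be adjusted.
With modified divisor 11600: modified quotas Red 10.717, Blue 7.076, Green 10.808, Gold 1.625, Silver 5.397, Violet 11.541.
Rounding down: Red 10, Blue 7, Green 10, Gold 1, Silver 5, Violet 11 (total 44).
Blue receives 7.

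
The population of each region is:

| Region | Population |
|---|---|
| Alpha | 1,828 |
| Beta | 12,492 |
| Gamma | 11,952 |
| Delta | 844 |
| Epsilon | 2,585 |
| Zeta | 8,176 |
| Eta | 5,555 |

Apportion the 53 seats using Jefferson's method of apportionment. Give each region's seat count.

Alpha: 2, Beta: 15, Gamma: 15, Delta: 1, Epsilon: 3, Zeta: 10, Eta: 7

Standard divisor 43432/53 ≈ 819.472; standard quotas: Alpha 2.231, Beta 15.244, Gamma 14.585, Delta 1.030, Epsilon 3.154, Zeta 9.977, Eta 6.779.
Rounding down gives 2, 15, 14, 1, 3, 9, 6 = 50 seats, so the divisor must be adjusted.
With modified divisor 790: modified quotas Alpha 2.314, Beta 15.813, Gamma 15.129, Delta 1.068, Epsilon 3.272, Zeta 10.349, Eta 7.032.
Rounding down: Alpha 2, Beta 15, Gamma 15, Delta 1, Epsilon 3, Zeta 10, Eta 7 (total 53).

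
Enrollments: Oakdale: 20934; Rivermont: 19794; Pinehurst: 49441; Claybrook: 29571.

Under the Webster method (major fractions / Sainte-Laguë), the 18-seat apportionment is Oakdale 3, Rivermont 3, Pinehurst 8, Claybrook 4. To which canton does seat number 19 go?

Claybrook

Priority for the next seat is population ÷ (current seats + 0.5).
Priorities: Oakdale 5981.143, Rivermont 5655.429, Pinehurst 5816.588, Claybrook 6571.333.
Highest priority: Claybrook.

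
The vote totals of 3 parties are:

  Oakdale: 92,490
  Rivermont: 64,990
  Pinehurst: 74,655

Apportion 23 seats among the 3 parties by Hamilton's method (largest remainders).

Oakdale: 9, Rivermont: 7, Pinehurst: 7

The standard divisor is 232135/23 ≈ 10092.826.
Standard quotas: Oakdale 9.1639, Rivermont 6.4392, Pinehurst 7.3968.
Lower quotas: Oakdale 9, Rivermont 6, Pinehurst 7 (sum 22, leaving 1 seat).
Remainders in descending order: Rivermont 0.4392, Pinehurst 0.3968, Oakdale 0.1639.
Largest remainder: Rivermont receives the extra seat.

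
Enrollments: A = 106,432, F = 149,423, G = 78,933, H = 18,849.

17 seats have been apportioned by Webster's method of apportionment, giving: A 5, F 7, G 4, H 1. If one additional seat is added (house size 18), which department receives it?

Priority for the next seat is population ÷ (current seats + 0.5).
Priorities: A 19351.273, F 19923.067, G 17540.667, H 12566.000.
Highest priority: F.

F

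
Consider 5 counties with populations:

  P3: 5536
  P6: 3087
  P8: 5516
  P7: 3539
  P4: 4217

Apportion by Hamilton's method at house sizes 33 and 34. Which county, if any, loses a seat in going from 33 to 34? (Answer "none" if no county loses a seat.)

At 33 seats: P3 8, P6 5, P8 8, P7 5, P4 7.
At 34 seats: P3 9, P6 5, P8 9, P7 5, P4 6.
P4 drops from 7 to 6.

P4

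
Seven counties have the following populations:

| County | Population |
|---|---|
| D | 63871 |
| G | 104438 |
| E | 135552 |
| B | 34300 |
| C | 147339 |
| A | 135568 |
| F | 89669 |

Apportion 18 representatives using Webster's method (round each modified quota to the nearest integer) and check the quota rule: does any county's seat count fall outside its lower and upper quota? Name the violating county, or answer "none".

none

Standard quotas: D 1.618, G 2.645, E 3.433, B 0.869, C 3.731, A 3.433, F 2.271.
Webster allocation: D 2, G 3, E 3, B 1, C 4, A 3, F 2.
Every allocation lies between the lower and upper quota.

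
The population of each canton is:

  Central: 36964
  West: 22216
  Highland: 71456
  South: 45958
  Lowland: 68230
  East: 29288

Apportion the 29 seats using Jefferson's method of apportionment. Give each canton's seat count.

Standard divisor 274112/29 ≈ 9452.138; standard quotas: Central 3.911, West 2.350, Highland 7.560, South 4.862, Lowland 7.218, East 3.099.
Rounding down gives 3, 2, 7, 4, 7, 3 = 26 seats, so the divisor must be adjusted.
With modified divisor 8700: modified quotas Central 4.249, West 2.554, Highland 8.213, South 5.283, Lowland 7.843, East 3.366.
Rounding down: Central 4, West 2, Highland 8, South 5, Lowland 7, East 3 (total 29).

Central=4, West=2, Highland=8, South=5, Lowland=7, East=3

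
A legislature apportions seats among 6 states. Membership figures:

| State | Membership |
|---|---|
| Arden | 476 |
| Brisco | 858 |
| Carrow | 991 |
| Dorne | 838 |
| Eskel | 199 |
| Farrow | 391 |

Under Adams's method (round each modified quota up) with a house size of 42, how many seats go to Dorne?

9

Standard divisor 3753/42 ≈ 89.357; standard quotas: Arden 5.327, Brisco 9.602, Carrow 11.090, Dorne 9.378, Eskel 2.227, Farrow 4.376.
Rounding up gives 6, 10, 12, 10, 3, 5 = 46 seats, so the divisor must be adjusted.
With modified divisor 97: modified quotas Arden 4.907, Brisco 8.845, Carrow 10.216, Dorne 8.639, Eskel 2.052, Farrow 4.031.
Rounding up: Arden 5, Brisco 9, Carrow 11, Dorne 9, Eskel 3, Farrow 5 (total 42).
Dorne receives 9.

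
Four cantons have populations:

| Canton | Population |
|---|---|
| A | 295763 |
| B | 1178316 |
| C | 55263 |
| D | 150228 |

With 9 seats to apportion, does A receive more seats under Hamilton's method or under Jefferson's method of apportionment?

Hamilton

Hamilton: A 2, B 6, C 0, D 1.
Jefferson: A 1, B 7, C 0, D 1.
A gets 2 under Hamilton and 1 under Jefferson.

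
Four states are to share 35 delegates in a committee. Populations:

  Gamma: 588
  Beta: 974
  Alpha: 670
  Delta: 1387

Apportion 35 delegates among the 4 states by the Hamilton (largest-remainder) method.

The standard divisor is 3619/35 ≈ 103.4.
Standard quotas: Gamma 5.687, Beta 9.420, Alpha 6.480, Delta 13.414.
Lower quotas: Gamma 5, Beta 9, Alpha 6, Delta 13 (sum 33, leaving 2 seats).
Remainders in descending order: Gamma 0.687, Alpha 0.480, Beta 0.420, Delta 0.414.
The surplus seats go to Gamma, Alpha.

Gamma 6; Beta 9; Alpha 7; Delta 13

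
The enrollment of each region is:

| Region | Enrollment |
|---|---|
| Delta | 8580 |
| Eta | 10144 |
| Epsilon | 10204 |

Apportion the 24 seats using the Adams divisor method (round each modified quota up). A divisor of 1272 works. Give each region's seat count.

Delta=7, Eta=8, Epsilon=9

With modified divisor 1272: modified quotas Delta 6.745, Eta 7.975, Epsilon 8.022.
Rounding up: Delta 7, Eta 8, Epsilon 9 (total 24).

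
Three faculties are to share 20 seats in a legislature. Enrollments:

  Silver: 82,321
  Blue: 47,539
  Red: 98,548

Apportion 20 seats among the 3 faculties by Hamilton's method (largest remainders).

Total 228408; standard divisor 228408/20 ≈ 11420.4.
Standard quotas: Silver 7.2082, Blue 4.1626, Red 8.6291.
Lower quotas: Silver 7, Blue 4, Red 8 (sum 19, leaving 1 seat).
Remainders in descending order: Red 0.6291, Silver 0.2082, Blue 0.1626.
The surplus seat goes to Red.

Silver=7; Blue=4; Red=9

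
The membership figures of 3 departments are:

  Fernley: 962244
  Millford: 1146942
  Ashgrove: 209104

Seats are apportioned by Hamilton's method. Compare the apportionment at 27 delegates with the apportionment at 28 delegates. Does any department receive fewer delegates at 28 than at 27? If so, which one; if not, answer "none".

Ashgrove

At 27 seats: Fernley 11, Millford 13, Ashgrove 3.
At 28 seats: Fernley 12, Millford 14, Ashgrove 2.
Ashgrove drops from 3 to 2.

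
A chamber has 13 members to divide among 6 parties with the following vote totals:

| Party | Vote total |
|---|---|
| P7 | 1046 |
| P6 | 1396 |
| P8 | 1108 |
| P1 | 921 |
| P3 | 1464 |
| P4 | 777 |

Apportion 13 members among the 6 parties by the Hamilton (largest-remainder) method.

The standard divisor is 6712/13 ≈ 516.308.
Standard quotas: P7 2.026, P6 2.704, P8 2.146, P1 1.784, P3 2.836, P4 1.505.
Lower quotas: P7 2, P6 2, P8 2, P1 1, P3 2, P4 1 (sum 10, leaving 3 seats).
Remainders in descending order: P3 0.836, P1 0.784, P6 0.704, P4 0.505, P8 0.146, P7 0.026.
Largest remainders: P3, P1, P6 receive the extra seats.

P7=2; P6=3; P8=2; P1=2; P3=3; P4=1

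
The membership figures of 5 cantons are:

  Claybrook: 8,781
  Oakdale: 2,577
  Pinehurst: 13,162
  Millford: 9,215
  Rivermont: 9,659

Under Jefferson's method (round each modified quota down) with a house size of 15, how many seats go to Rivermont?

3

Standard divisor 43394/15 ≈ 2892.933; standard quotas: Claybrook 3.035, Oakdale 0.891, Pinehurst 4.550, Millford 3.185, Rivermont 3.339.
Rounding down gives 3, 0, 4, 3, 3 = 13 seats, so the divisor must be adjusted.
With modified divisor 2500: modified quotas Claybrook 3.512, Oakdale 1.031, Pinehurst 5.265, Millford 3.686, Rivermont 3.864.
Rounding down: Claybrook 3, Oakdale 1, Pinehurst 5, Millford 3, Rivermont 3 (total 15).
Rivermont receives 3.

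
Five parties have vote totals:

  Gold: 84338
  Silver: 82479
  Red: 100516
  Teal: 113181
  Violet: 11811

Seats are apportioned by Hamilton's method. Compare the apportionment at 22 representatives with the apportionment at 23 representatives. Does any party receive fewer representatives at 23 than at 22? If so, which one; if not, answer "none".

At 22 seats: Gold 5, Silver 4, Red 6, Teal 6, Violet 1.
At 23 seats: Gold 5, Silver 5, Red 6, Teal 6, Violet 1.
No party's allocation decreased.

none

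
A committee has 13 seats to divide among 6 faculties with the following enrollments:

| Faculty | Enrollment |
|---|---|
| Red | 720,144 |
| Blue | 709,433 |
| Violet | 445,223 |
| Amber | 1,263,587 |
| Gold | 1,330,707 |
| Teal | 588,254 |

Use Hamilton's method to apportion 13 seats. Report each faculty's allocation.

Red 2, Blue 2, Violet 1, Amber 3, Gold 3, Teal 2

Total 5057348; standard divisor 5057348/13 ≈ 389026.769.
Standard quotas: Red 1.8511, Blue 1.8236, Violet 1.1445, Amber 3.2481, Gold 3.4206, Teal 1.5121.
Lower quotas: Red 1, Blue 1, Violet 1, Amber 3, Gold 3, Teal 1 (sum 10, leaving 3 seats).
Remainders in descending order: Red 0.8511, Blue 0.8236, Teal 0.5121, Gold 0.4206, Amber 0.2481, Violet 0.1445.
The surplus seats go to Red, Blue, Teal.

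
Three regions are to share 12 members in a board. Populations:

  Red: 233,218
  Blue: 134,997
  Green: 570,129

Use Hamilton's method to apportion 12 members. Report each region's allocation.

Standard divisor: 938344 ÷ 12 ≈ 78195.333.
Standard quotas: Red 2.9825, Blue 1.7264, Green 7.2911.
Lower quotas: Red 2, Blue 1, Green 7 (sum 10, leaving 2 seats).
Remainders in descending order: Red 0.9825, Blue 0.7264, Green 0.2911.
The surplus seats go to Red, Blue.

Red 3, Blue 2, Green 7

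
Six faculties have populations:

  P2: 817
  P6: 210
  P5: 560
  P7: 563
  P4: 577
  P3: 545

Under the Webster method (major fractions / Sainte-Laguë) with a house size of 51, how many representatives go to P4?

Standard divisor 3272/51 ≈ 64.157; standard quotas: P2 12.734, P6 3.273, P5 8.729, P7 8.775, P4 8.994, P3 8.495.
Rounding to the nearest integer gives P2 13, P6 3, P5 9, P7 9, P4 9, P3 8 — total 51, matching the house size, so no adjustment is needed.
P4 receives 9.

9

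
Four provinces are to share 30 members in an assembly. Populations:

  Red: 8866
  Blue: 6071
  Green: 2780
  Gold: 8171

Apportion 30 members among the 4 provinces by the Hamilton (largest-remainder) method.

The standard divisor is 25888/30 ≈ 862.933.
Standard quotas: Red 10.2743, Blue 7.0353, Green 3.2216, Gold 9.4689.
Lower quotas: Red 10, Blue 7, Green 3, Gold 9 (sum 29, leaving 1 seat).
Remainders in descending order: Gold 0.4689, Red 0.2743, Green 0.2216, Blue 0.0353.
Largest remainder: Gold receives the extra seat.

Red=10; Blue=7; Green=3; Gold=10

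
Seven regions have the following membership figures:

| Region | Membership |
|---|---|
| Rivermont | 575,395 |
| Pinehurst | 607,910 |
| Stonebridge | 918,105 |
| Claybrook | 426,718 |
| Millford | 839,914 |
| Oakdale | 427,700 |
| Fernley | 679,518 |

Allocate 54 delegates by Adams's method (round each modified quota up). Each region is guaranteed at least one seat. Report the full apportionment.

Standard divisor 4475260/54 ≈ 82875.185; standard quotas: Rivermont 6.943, Pinehurst 7.335, Stonebridge 11.078, Claybrook 5.149, Millford 10.135, Oakdale 5.161, Fernley 8.199.
Rounding up gives 7, 8, 12, 6, 11, 6, 9 = 59 seats, so the divisor must be adjusted.
With modified divisor 86200: modified quotas Rivermont 6.675, Pinehurst 7.052, Stonebridge 10.651, Claybrook 4.950, Millford 9.744, Oakdale 4.962, Fernley 7.883.
Rounding up: Rivermont 7, Pinehurst 8, Stonebridge 11, Claybrook 5, Millford 10, Oakdale 5, Fernley 8 (total 54).

Rivermont 7; Pinehurst 8; Stonebridge 11; Claybrook 5; Millford 10; Oakdale 5; Fernley 8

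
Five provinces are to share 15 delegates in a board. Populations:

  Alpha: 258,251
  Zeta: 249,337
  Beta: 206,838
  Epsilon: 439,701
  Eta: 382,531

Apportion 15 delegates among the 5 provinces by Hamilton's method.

Alpha 3; Zeta 2; Beta 2; Epsilon 4; Eta 4

The standard divisor is 1536658/15 ≈ 102443.867.
Standard quotas: Alpha 2.5209, Zeta 2.4339, Beta 2.0190, Epsilon 4.2921, Eta 3.7341.
Lower quotas: Alpha 2, Zeta 2, Beta 2, Epsilon 4, Eta 3 (sum 13, leaving 2 seats).
Remainders in descending order: Eta 0.7341, Alpha 0.5209, Zeta 0.4339, Epsilon 0.2921, Beta 0.0190.
The surplus seats go to Eta, Alpha.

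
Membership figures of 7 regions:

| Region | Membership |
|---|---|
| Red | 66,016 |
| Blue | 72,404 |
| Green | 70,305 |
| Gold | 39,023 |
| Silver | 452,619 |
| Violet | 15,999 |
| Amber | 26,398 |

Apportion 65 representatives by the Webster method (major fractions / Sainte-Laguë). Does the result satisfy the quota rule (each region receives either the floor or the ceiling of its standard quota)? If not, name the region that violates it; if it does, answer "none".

Silver

Standard quotas: Red 5.777, Blue 6.336, Green 6.152, Gold 3.415, Silver 39.609, Violet 1.400, Amber 2.310.
Webster allocation: Red 6, Blue 6, Green 6, Gold 3, Silver 41, Violet 1, Amber 2.
Silver has quota 39.609 (lower 39, upper 40) but receives 41 — outside the quota interval.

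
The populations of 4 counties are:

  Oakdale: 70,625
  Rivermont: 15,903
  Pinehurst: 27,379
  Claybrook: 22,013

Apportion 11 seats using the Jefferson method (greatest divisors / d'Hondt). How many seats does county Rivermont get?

1

Standard divisor 135920/11 ≈ 12356.364; standard quotas: Oakdale 5.716, Rivermont 1.287, Pinehurst 2.216, Claybrook 1.782.
Rounding down gives 5, 1, 2, 1 = 9 seats, so the divisor must be adjusted.
With modified divisor 10500: modified quotas Oakdale 6.726, Rivermont 1.515, Pinehurst 2.608, Claybrook 2.096.
Rounding down: Oakdale 6, Rivermont 1, Pinehurst 2, Claybrook 2 (total 11).
Rivermont receives 1.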